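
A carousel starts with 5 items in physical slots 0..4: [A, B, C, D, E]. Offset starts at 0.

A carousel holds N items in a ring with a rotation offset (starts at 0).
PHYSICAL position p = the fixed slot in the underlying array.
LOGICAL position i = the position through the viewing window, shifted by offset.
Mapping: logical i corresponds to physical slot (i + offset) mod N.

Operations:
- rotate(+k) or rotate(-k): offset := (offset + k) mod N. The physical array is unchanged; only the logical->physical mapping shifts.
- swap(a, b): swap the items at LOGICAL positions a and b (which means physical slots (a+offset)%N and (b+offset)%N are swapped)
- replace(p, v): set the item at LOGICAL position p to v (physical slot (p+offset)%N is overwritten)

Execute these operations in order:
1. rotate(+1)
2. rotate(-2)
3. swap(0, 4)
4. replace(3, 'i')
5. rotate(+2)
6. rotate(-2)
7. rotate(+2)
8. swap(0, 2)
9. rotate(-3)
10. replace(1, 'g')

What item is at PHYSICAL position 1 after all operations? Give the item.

After op 1 (rotate(+1)): offset=1, physical=[A,B,C,D,E], logical=[B,C,D,E,A]
After op 2 (rotate(-2)): offset=4, physical=[A,B,C,D,E], logical=[E,A,B,C,D]
After op 3 (swap(0, 4)): offset=4, physical=[A,B,C,E,D], logical=[D,A,B,C,E]
After op 4 (replace(3, 'i')): offset=4, physical=[A,B,i,E,D], logical=[D,A,B,i,E]
After op 5 (rotate(+2)): offset=1, physical=[A,B,i,E,D], logical=[B,i,E,D,A]
After op 6 (rotate(-2)): offset=4, physical=[A,B,i,E,D], logical=[D,A,B,i,E]
After op 7 (rotate(+2)): offset=1, physical=[A,B,i,E,D], logical=[B,i,E,D,A]
After op 8 (swap(0, 2)): offset=1, physical=[A,E,i,B,D], logical=[E,i,B,D,A]
After op 9 (rotate(-3)): offset=3, physical=[A,E,i,B,D], logical=[B,D,A,E,i]
After op 10 (replace(1, 'g')): offset=3, physical=[A,E,i,B,g], logical=[B,g,A,E,i]

Answer: E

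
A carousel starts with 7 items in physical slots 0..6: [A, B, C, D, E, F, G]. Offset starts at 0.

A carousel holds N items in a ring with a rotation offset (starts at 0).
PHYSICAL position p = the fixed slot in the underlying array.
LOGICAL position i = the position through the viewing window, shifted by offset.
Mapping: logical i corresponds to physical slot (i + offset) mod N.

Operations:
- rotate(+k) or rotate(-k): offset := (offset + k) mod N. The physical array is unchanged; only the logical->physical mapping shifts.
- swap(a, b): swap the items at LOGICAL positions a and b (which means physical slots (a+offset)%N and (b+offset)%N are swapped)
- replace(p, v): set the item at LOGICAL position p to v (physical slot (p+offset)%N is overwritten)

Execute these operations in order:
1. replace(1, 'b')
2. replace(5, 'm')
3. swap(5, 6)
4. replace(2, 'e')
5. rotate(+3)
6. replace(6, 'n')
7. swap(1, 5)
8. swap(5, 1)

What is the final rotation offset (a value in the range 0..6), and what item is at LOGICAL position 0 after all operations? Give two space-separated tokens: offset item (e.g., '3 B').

Answer: 3 D

Derivation:
After op 1 (replace(1, 'b')): offset=0, physical=[A,b,C,D,E,F,G], logical=[A,b,C,D,E,F,G]
After op 2 (replace(5, 'm')): offset=0, physical=[A,b,C,D,E,m,G], logical=[A,b,C,D,E,m,G]
After op 3 (swap(5, 6)): offset=0, physical=[A,b,C,D,E,G,m], logical=[A,b,C,D,E,G,m]
After op 4 (replace(2, 'e')): offset=0, physical=[A,b,e,D,E,G,m], logical=[A,b,e,D,E,G,m]
After op 5 (rotate(+3)): offset=3, physical=[A,b,e,D,E,G,m], logical=[D,E,G,m,A,b,e]
After op 6 (replace(6, 'n')): offset=3, physical=[A,b,n,D,E,G,m], logical=[D,E,G,m,A,b,n]
After op 7 (swap(1, 5)): offset=3, physical=[A,E,n,D,b,G,m], logical=[D,b,G,m,A,E,n]
After op 8 (swap(5, 1)): offset=3, physical=[A,b,n,D,E,G,m], logical=[D,E,G,m,A,b,n]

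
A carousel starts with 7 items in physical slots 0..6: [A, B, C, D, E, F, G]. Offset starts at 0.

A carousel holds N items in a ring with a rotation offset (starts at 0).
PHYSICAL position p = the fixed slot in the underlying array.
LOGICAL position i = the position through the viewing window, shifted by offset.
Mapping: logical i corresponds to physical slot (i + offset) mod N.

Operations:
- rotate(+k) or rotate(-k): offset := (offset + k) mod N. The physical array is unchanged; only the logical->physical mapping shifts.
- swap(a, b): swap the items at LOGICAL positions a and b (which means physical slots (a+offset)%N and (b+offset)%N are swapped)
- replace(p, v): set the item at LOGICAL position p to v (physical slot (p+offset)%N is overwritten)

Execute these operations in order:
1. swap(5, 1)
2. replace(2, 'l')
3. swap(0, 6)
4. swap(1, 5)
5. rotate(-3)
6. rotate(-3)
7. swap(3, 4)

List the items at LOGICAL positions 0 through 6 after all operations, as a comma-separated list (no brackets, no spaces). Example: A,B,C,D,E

After op 1 (swap(5, 1)): offset=0, physical=[A,F,C,D,E,B,G], logical=[A,F,C,D,E,B,G]
After op 2 (replace(2, 'l')): offset=0, physical=[A,F,l,D,E,B,G], logical=[A,F,l,D,E,B,G]
After op 3 (swap(0, 6)): offset=0, physical=[G,F,l,D,E,B,A], logical=[G,F,l,D,E,B,A]
After op 4 (swap(1, 5)): offset=0, physical=[G,B,l,D,E,F,A], logical=[G,B,l,D,E,F,A]
After op 5 (rotate(-3)): offset=4, physical=[G,B,l,D,E,F,A], logical=[E,F,A,G,B,l,D]
After op 6 (rotate(-3)): offset=1, physical=[G,B,l,D,E,F,A], logical=[B,l,D,E,F,A,G]
After op 7 (swap(3, 4)): offset=1, physical=[G,B,l,D,F,E,A], logical=[B,l,D,F,E,A,G]

Answer: B,l,D,F,E,A,G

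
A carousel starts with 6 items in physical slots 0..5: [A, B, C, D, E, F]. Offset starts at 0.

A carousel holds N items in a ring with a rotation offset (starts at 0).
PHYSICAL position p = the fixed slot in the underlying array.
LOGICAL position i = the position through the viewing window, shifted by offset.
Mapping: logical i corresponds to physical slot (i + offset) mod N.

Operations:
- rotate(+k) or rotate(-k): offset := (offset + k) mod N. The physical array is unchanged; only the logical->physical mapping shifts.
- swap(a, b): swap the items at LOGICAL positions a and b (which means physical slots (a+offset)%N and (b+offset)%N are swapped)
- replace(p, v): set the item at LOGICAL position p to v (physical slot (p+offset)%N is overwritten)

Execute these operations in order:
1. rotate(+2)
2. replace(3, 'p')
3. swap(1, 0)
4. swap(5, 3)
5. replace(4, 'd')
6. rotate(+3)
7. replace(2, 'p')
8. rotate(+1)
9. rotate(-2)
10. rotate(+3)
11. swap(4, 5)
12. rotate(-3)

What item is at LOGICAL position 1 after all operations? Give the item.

Answer: d

Derivation:
After op 1 (rotate(+2)): offset=2, physical=[A,B,C,D,E,F], logical=[C,D,E,F,A,B]
After op 2 (replace(3, 'p')): offset=2, physical=[A,B,C,D,E,p], logical=[C,D,E,p,A,B]
After op 3 (swap(1, 0)): offset=2, physical=[A,B,D,C,E,p], logical=[D,C,E,p,A,B]
After op 4 (swap(5, 3)): offset=2, physical=[A,p,D,C,E,B], logical=[D,C,E,B,A,p]
After op 5 (replace(4, 'd')): offset=2, physical=[d,p,D,C,E,B], logical=[D,C,E,B,d,p]
After op 6 (rotate(+3)): offset=5, physical=[d,p,D,C,E,B], logical=[B,d,p,D,C,E]
After op 7 (replace(2, 'p')): offset=5, physical=[d,p,D,C,E,B], logical=[B,d,p,D,C,E]
After op 8 (rotate(+1)): offset=0, physical=[d,p,D,C,E,B], logical=[d,p,D,C,E,B]
After op 9 (rotate(-2)): offset=4, physical=[d,p,D,C,E,B], logical=[E,B,d,p,D,C]
After op 10 (rotate(+3)): offset=1, physical=[d,p,D,C,E,B], logical=[p,D,C,E,B,d]
After op 11 (swap(4, 5)): offset=1, physical=[B,p,D,C,E,d], logical=[p,D,C,E,d,B]
After op 12 (rotate(-3)): offset=4, physical=[B,p,D,C,E,d], logical=[E,d,B,p,D,C]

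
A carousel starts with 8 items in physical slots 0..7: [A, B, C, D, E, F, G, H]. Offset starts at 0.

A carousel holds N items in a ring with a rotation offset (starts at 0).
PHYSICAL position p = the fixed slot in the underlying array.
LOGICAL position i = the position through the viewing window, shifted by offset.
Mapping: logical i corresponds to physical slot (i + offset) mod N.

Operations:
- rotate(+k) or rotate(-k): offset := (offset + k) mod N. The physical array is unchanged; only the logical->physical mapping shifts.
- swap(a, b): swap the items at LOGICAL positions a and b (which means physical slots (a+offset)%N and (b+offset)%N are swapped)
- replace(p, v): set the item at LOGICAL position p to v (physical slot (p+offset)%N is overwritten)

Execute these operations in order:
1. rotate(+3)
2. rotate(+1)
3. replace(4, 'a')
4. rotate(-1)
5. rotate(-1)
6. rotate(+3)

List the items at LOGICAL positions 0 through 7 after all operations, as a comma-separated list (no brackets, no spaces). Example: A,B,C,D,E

Answer: F,G,H,a,B,C,D,E

Derivation:
After op 1 (rotate(+3)): offset=3, physical=[A,B,C,D,E,F,G,H], logical=[D,E,F,G,H,A,B,C]
After op 2 (rotate(+1)): offset=4, physical=[A,B,C,D,E,F,G,H], logical=[E,F,G,H,A,B,C,D]
After op 3 (replace(4, 'a')): offset=4, physical=[a,B,C,D,E,F,G,H], logical=[E,F,G,H,a,B,C,D]
After op 4 (rotate(-1)): offset=3, physical=[a,B,C,D,E,F,G,H], logical=[D,E,F,G,H,a,B,C]
After op 5 (rotate(-1)): offset=2, physical=[a,B,C,D,E,F,G,H], logical=[C,D,E,F,G,H,a,B]
After op 6 (rotate(+3)): offset=5, physical=[a,B,C,D,E,F,G,H], logical=[F,G,H,a,B,C,D,E]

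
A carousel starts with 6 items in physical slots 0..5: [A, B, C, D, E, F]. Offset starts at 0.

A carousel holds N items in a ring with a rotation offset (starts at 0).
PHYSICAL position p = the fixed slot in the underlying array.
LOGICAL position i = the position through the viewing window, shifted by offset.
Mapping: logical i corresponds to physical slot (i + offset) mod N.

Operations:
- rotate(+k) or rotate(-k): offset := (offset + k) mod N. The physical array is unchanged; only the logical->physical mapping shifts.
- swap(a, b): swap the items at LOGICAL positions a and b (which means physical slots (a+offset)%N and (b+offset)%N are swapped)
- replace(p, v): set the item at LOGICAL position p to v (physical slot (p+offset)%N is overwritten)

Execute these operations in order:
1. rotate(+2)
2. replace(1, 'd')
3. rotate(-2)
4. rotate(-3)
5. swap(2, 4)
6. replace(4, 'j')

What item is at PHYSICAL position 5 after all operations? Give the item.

Answer: B

Derivation:
After op 1 (rotate(+2)): offset=2, physical=[A,B,C,D,E,F], logical=[C,D,E,F,A,B]
After op 2 (replace(1, 'd')): offset=2, physical=[A,B,C,d,E,F], logical=[C,d,E,F,A,B]
After op 3 (rotate(-2)): offset=0, physical=[A,B,C,d,E,F], logical=[A,B,C,d,E,F]
After op 4 (rotate(-3)): offset=3, physical=[A,B,C,d,E,F], logical=[d,E,F,A,B,C]
After op 5 (swap(2, 4)): offset=3, physical=[A,F,C,d,E,B], logical=[d,E,B,A,F,C]
After op 6 (replace(4, 'j')): offset=3, physical=[A,j,C,d,E,B], logical=[d,E,B,A,j,C]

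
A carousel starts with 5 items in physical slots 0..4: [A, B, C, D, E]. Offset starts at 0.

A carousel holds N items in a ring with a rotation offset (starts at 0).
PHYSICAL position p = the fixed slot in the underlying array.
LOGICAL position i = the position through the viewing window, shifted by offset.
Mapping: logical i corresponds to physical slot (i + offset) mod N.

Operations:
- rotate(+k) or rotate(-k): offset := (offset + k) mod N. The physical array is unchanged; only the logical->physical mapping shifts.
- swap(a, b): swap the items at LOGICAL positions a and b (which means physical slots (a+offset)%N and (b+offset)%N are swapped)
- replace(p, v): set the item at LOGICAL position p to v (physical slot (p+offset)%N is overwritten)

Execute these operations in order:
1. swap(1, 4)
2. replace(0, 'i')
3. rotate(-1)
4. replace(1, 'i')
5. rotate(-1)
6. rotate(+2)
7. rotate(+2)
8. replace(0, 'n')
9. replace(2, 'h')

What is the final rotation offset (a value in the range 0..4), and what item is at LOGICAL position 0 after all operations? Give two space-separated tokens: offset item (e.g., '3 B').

Answer: 2 n

Derivation:
After op 1 (swap(1, 4)): offset=0, physical=[A,E,C,D,B], logical=[A,E,C,D,B]
After op 2 (replace(0, 'i')): offset=0, physical=[i,E,C,D,B], logical=[i,E,C,D,B]
After op 3 (rotate(-1)): offset=4, physical=[i,E,C,D,B], logical=[B,i,E,C,D]
After op 4 (replace(1, 'i')): offset=4, physical=[i,E,C,D,B], logical=[B,i,E,C,D]
After op 5 (rotate(-1)): offset=3, physical=[i,E,C,D,B], logical=[D,B,i,E,C]
After op 6 (rotate(+2)): offset=0, physical=[i,E,C,D,B], logical=[i,E,C,D,B]
After op 7 (rotate(+2)): offset=2, physical=[i,E,C,D,B], logical=[C,D,B,i,E]
After op 8 (replace(0, 'n')): offset=2, physical=[i,E,n,D,B], logical=[n,D,B,i,E]
After op 9 (replace(2, 'h')): offset=2, physical=[i,E,n,D,h], logical=[n,D,h,i,E]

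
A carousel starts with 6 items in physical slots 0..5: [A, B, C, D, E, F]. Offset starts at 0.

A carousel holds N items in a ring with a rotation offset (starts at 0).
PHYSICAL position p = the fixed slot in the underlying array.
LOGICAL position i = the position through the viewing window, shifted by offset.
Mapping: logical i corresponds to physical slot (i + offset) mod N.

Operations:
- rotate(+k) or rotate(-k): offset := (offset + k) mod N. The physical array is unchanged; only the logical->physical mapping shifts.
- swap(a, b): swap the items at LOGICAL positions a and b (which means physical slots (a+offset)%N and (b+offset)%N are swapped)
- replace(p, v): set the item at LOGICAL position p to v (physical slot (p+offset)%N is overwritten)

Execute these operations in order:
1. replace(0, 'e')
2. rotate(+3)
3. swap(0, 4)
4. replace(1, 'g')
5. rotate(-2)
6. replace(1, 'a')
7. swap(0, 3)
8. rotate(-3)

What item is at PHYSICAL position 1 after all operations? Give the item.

After op 1 (replace(0, 'e')): offset=0, physical=[e,B,C,D,E,F], logical=[e,B,C,D,E,F]
After op 2 (rotate(+3)): offset=3, physical=[e,B,C,D,E,F], logical=[D,E,F,e,B,C]
After op 3 (swap(0, 4)): offset=3, physical=[e,D,C,B,E,F], logical=[B,E,F,e,D,C]
After op 4 (replace(1, 'g')): offset=3, physical=[e,D,C,B,g,F], logical=[B,g,F,e,D,C]
After op 5 (rotate(-2)): offset=1, physical=[e,D,C,B,g,F], logical=[D,C,B,g,F,e]
After op 6 (replace(1, 'a')): offset=1, physical=[e,D,a,B,g,F], logical=[D,a,B,g,F,e]
After op 7 (swap(0, 3)): offset=1, physical=[e,g,a,B,D,F], logical=[g,a,B,D,F,e]
After op 8 (rotate(-3)): offset=4, physical=[e,g,a,B,D,F], logical=[D,F,e,g,a,B]

Answer: g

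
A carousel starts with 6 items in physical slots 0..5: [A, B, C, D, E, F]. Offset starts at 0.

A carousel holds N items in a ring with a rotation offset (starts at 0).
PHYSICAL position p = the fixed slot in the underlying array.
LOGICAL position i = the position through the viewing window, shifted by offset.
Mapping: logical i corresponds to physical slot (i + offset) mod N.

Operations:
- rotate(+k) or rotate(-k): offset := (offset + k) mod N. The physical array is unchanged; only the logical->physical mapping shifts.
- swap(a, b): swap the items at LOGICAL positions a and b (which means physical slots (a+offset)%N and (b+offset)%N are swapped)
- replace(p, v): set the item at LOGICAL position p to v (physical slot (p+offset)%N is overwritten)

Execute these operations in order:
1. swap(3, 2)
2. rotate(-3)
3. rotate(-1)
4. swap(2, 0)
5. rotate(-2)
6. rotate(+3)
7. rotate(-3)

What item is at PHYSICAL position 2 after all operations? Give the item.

Answer: E

Derivation:
After op 1 (swap(3, 2)): offset=0, physical=[A,B,D,C,E,F], logical=[A,B,D,C,E,F]
After op 2 (rotate(-3)): offset=3, physical=[A,B,D,C,E,F], logical=[C,E,F,A,B,D]
After op 3 (rotate(-1)): offset=2, physical=[A,B,D,C,E,F], logical=[D,C,E,F,A,B]
After op 4 (swap(2, 0)): offset=2, physical=[A,B,E,C,D,F], logical=[E,C,D,F,A,B]
After op 5 (rotate(-2)): offset=0, physical=[A,B,E,C,D,F], logical=[A,B,E,C,D,F]
After op 6 (rotate(+3)): offset=3, physical=[A,B,E,C,D,F], logical=[C,D,F,A,B,E]
After op 7 (rotate(-3)): offset=0, physical=[A,B,E,C,D,F], logical=[A,B,E,C,D,F]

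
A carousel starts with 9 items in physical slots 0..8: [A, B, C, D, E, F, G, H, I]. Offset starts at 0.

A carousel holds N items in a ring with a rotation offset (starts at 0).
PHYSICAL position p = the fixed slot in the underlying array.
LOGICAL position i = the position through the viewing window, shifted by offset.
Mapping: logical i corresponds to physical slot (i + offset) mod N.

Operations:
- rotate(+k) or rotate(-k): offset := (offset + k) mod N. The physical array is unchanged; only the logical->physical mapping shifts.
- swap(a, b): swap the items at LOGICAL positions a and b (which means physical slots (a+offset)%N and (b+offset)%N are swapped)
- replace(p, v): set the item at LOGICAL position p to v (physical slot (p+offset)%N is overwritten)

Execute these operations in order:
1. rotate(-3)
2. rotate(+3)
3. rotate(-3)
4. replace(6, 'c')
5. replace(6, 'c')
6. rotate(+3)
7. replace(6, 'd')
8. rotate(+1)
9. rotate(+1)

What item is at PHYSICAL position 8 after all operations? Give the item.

After op 1 (rotate(-3)): offset=6, physical=[A,B,C,D,E,F,G,H,I], logical=[G,H,I,A,B,C,D,E,F]
After op 2 (rotate(+3)): offset=0, physical=[A,B,C,D,E,F,G,H,I], logical=[A,B,C,D,E,F,G,H,I]
After op 3 (rotate(-3)): offset=6, physical=[A,B,C,D,E,F,G,H,I], logical=[G,H,I,A,B,C,D,E,F]
After op 4 (replace(6, 'c')): offset=6, physical=[A,B,C,c,E,F,G,H,I], logical=[G,H,I,A,B,C,c,E,F]
After op 5 (replace(6, 'c')): offset=6, physical=[A,B,C,c,E,F,G,H,I], logical=[G,H,I,A,B,C,c,E,F]
After op 6 (rotate(+3)): offset=0, physical=[A,B,C,c,E,F,G,H,I], logical=[A,B,C,c,E,F,G,H,I]
After op 7 (replace(6, 'd')): offset=0, physical=[A,B,C,c,E,F,d,H,I], logical=[A,B,C,c,E,F,d,H,I]
After op 8 (rotate(+1)): offset=1, physical=[A,B,C,c,E,F,d,H,I], logical=[B,C,c,E,F,d,H,I,A]
After op 9 (rotate(+1)): offset=2, physical=[A,B,C,c,E,F,d,H,I], logical=[C,c,E,F,d,H,I,A,B]

Answer: I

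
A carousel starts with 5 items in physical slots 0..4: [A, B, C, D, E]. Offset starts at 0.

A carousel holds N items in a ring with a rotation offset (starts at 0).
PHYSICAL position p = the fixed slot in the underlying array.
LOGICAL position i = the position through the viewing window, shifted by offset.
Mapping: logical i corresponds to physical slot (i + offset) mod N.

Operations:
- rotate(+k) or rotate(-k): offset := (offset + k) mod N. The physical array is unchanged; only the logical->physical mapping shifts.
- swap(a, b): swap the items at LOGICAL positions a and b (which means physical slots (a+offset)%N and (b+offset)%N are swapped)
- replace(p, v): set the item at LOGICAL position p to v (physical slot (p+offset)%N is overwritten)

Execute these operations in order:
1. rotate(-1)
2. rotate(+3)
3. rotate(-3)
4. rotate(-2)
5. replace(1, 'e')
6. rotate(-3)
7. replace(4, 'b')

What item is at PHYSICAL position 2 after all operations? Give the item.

After op 1 (rotate(-1)): offset=4, physical=[A,B,C,D,E], logical=[E,A,B,C,D]
After op 2 (rotate(+3)): offset=2, physical=[A,B,C,D,E], logical=[C,D,E,A,B]
After op 3 (rotate(-3)): offset=4, physical=[A,B,C,D,E], logical=[E,A,B,C,D]
After op 4 (rotate(-2)): offset=2, physical=[A,B,C,D,E], logical=[C,D,E,A,B]
After op 5 (replace(1, 'e')): offset=2, physical=[A,B,C,e,E], logical=[C,e,E,A,B]
After op 6 (rotate(-3)): offset=4, physical=[A,B,C,e,E], logical=[E,A,B,C,e]
After op 7 (replace(4, 'b')): offset=4, physical=[A,B,C,b,E], logical=[E,A,B,C,b]

Answer: C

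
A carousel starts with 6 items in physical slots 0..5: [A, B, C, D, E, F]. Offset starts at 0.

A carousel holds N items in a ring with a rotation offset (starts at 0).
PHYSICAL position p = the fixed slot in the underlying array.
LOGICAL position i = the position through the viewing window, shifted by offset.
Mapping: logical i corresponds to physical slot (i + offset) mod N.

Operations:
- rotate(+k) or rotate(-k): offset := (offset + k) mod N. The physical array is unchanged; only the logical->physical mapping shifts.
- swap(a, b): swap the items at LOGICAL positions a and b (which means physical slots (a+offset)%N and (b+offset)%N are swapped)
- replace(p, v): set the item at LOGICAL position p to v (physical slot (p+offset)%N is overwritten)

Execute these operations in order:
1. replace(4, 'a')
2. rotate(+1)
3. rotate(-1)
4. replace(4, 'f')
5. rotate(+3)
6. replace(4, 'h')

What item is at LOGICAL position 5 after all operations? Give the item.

After op 1 (replace(4, 'a')): offset=0, physical=[A,B,C,D,a,F], logical=[A,B,C,D,a,F]
After op 2 (rotate(+1)): offset=1, physical=[A,B,C,D,a,F], logical=[B,C,D,a,F,A]
After op 3 (rotate(-1)): offset=0, physical=[A,B,C,D,a,F], logical=[A,B,C,D,a,F]
After op 4 (replace(4, 'f')): offset=0, physical=[A,B,C,D,f,F], logical=[A,B,C,D,f,F]
After op 5 (rotate(+3)): offset=3, physical=[A,B,C,D,f,F], logical=[D,f,F,A,B,C]
After op 6 (replace(4, 'h')): offset=3, physical=[A,h,C,D,f,F], logical=[D,f,F,A,h,C]

Answer: C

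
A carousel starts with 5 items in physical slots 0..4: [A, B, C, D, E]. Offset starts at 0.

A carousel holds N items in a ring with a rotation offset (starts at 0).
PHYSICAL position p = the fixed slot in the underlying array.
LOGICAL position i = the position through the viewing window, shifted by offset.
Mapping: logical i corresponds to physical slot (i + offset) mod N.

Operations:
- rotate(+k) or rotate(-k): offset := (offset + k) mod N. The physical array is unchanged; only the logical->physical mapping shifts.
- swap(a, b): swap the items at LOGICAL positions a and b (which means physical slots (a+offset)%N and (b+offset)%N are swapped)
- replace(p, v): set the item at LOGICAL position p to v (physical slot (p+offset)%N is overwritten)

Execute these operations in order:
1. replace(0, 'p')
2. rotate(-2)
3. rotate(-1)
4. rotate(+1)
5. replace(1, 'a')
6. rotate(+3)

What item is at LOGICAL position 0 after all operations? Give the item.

After op 1 (replace(0, 'p')): offset=0, physical=[p,B,C,D,E], logical=[p,B,C,D,E]
After op 2 (rotate(-2)): offset=3, physical=[p,B,C,D,E], logical=[D,E,p,B,C]
After op 3 (rotate(-1)): offset=2, physical=[p,B,C,D,E], logical=[C,D,E,p,B]
After op 4 (rotate(+1)): offset=3, physical=[p,B,C,D,E], logical=[D,E,p,B,C]
After op 5 (replace(1, 'a')): offset=3, physical=[p,B,C,D,a], logical=[D,a,p,B,C]
After op 6 (rotate(+3)): offset=1, physical=[p,B,C,D,a], logical=[B,C,D,a,p]

Answer: B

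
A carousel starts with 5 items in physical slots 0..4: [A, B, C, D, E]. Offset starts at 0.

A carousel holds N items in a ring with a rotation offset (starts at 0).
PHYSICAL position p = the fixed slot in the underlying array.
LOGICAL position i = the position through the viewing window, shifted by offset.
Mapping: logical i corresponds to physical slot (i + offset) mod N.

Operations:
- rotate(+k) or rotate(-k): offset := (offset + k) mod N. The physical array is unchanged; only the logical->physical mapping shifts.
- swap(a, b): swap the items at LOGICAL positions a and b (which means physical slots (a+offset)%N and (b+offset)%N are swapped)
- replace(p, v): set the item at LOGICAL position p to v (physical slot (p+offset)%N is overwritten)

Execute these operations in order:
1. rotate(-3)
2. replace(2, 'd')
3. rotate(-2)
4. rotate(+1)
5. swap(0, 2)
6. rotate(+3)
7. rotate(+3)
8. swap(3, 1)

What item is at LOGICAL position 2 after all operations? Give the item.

After op 1 (rotate(-3)): offset=2, physical=[A,B,C,D,E], logical=[C,D,E,A,B]
After op 2 (replace(2, 'd')): offset=2, physical=[A,B,C,D,d], logical=[C,D,d,A,B]
After op 3 (rotate(-2)): offset=0, physical=[A,B,C,D,d], logical=[A,B,C,D,d]
After op 4 (rotate(+1)): offset=1, physical=[A,B,C,D,d], logical=[B,C,D,d,A]
After op 5 (swap(0, 2)): offset=1, physical=[A,D,C,B,d], logical=[D,C,B,d,A]
After op 6 (rotate(+3)): offset=4, physical=[A,D,C,B,d], logical=[d,A,D,C,B]
After op 7 (rotate(+3)): offset=2, physical=[A,D,C,B,d], logical=[C,B,d,A,D]
After op 8 (swap(3, 1)): offset=2, physical=[B,D,C,A,d], logical=[C,A,d,B,D]

Answer: d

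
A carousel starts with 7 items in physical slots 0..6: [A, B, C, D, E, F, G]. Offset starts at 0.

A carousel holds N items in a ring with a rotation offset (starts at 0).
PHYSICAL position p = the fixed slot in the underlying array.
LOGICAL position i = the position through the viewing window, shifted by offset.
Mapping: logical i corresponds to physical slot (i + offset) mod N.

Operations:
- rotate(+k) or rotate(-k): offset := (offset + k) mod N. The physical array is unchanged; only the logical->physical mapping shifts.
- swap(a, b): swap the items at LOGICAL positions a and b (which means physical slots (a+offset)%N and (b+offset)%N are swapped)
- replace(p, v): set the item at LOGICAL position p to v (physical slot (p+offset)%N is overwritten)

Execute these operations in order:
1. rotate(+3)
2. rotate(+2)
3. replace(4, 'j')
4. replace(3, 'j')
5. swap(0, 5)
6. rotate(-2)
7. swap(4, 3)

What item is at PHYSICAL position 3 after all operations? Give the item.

After op 1 (rotate(+3)): offset=3, physical=[A,B,C,D,E,F,G], logical=[D,E,F,G,A,B,C]
After op 2 (rotate(+2)): offset=5, physical=[A,B,C,D,E,F,G], logical=[F,G,A,B,C,D,E]
After op 3 (replace(4, 'j')): offset=5, physical=[A,B,j,D,E,F,G], logical=[F,G,A,B,j,D,E]
After op 4 (replace(3, 'j')): offset=5, physical=[A,j,j,D,E,F,G], logical=[F,G,A,j,j,D,E]
After op 5 (swap(0, 5)): offset=5, physical=[A,j,j,F,E,D,G], logical=[D,G,A,j,j,F,E]
After op 6 (rotate(-2)): offset=3, physical=[A,j,j,F,E,D,G], logical=[F,E,D,G,A,j,j]
After op 7 (swap(4, 3)): offset=3, physical=[G,j,j,F,E,D,A], logical=[F,E,D,A,G,j,j]

Answer: F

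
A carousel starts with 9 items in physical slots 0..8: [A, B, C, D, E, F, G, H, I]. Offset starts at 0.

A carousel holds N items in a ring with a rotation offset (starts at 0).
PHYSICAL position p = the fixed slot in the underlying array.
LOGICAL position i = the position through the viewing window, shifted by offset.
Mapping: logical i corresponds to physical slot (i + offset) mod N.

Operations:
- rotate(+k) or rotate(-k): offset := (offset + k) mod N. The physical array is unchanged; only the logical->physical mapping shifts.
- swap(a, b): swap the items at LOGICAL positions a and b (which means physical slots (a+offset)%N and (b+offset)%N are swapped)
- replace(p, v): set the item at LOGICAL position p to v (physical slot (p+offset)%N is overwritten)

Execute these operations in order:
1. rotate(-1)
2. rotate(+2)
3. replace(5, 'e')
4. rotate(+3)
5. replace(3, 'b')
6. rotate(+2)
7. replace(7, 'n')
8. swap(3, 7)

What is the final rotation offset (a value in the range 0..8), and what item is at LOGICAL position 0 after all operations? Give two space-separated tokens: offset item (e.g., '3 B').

After op 1 (rotate(-1)): offset=8, physical=[A,B,C,D,E,F,G,H,I], logical=[I,A,B,C,D,E,F,G,H]
After op 2 (rotate(+2)): offset=1, physical=[A,B,C,D,E,F,G,H,I], logical=[B,C,D,E,F,G,H,I,A]
After op 3 (replace(5, 'e')): offset=1, physical=[A,B,C,D,E,F,e,H,I], logical=[B,C,D,E,F,e,H,I,A]
After op 4 (rotate(+3)): offset=4, physical=[A,B,C,D,E,F,e,H,I], logical=[E,F,e,H,I,A,B,C,D]
After op 5 (replace(3, 'b')): offset=4, physical=[A,B,C,D,E,F,e,b,I], logical=[E,F,e,b,I,A,B,C,D]
After op 6 (rotate(+2)): offset=6, physical=[A,B,C,D,E,F,e,b,I], logical=[e,b,I,A,B,C,D,E,F]
After op 7 (replace(7, 'n')): offset=6, physical=[A,B,C,D,n,F,e,b,I], logical=[e,b,I,A,B,C,D,n,F]
After op 8 (swap(3, 7)): offset=6, physical=[n,B,C,D,A,F,e,b,I], logical=[e,b,I,n,B,C,D,A,F]

Answer: 6 e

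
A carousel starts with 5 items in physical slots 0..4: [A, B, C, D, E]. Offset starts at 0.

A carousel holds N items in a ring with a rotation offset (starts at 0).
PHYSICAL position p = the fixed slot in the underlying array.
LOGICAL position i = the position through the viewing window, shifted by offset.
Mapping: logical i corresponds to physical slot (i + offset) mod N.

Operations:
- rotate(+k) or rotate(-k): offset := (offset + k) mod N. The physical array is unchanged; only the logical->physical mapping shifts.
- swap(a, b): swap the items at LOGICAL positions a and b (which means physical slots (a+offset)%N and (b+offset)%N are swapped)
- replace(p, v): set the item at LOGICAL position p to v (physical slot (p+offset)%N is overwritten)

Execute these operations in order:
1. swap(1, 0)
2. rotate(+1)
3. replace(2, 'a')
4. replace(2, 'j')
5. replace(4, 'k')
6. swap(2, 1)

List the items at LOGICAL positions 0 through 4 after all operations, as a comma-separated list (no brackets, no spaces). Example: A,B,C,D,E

Answer: A,j,C,E,k

Derivation:
After op 1 (swap(1, 0)): offset=0, physical=[B,A,C,D,E], logical=[B,A,C,D,E]
After op 2 (rotate(+1)): offset=1, physical=[B,A,C,D,E], logical=[A,C,D,E,B]
After op 3 (replace(2, 'a')): offset=1, physical=[B,A,C,a,E], logical=[A,C,a,E,B]
After op 4 (replace(2, 'j')): offset=1, physical=[B,A,C,j,E], logical=[A,C,j,E,B]
After op 5 (replace(4, 'k')): offset=1, physical=[k,A,C,j,E], logical=[A,C,j,E,k]
After op 6 (swap(2, 1)): offset=1, physical=[k,A,j,C,E], logical=[A,j,C,E,k]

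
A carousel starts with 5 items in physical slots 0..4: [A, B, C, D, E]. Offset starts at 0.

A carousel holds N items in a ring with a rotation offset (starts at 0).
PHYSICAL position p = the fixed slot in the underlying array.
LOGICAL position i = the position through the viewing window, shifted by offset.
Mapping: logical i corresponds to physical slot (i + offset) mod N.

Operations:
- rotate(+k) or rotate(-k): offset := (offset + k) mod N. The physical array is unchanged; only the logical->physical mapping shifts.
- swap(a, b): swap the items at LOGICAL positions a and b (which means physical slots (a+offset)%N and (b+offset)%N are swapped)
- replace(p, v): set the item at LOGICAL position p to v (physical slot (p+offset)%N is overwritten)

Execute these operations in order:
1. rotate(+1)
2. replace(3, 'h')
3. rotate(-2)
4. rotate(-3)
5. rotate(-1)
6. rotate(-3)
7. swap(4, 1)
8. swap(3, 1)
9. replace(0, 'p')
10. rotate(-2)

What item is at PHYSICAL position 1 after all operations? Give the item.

Answer: D

Derivation:
After op 1 (rotate(+1)): offset=1, physical=[A,B,C,D,E], logical=[B,C,D,E,A]
After op 2 (replace(3, 'h')): offset=1, physical=[A,B,C,D,h], logical=[B,C,D,h,A]
After op 3 (rotate(-2)): offset=4, physical=[A,B,C,D,h], logical=[h,A,B,C,D]
After op 4 (rotate(-3)): offset=1, physical=[A,B,C,D,h], logical=[B,C,D,h,A]
After op 5 (rotate(-1)): offset=0, physical=[A,B,C,D,h], logical=[A,B,C,D,h]
After op 6 (rotate(-3)): offset=2, physical=[A,B,C,D,h], logical=[C,D,h,A,B]
After op 7 (swap(4, 1)): offset=2, physical=[A,D,C,B,h], logical=[C,B,h,A,D]
After op 8 (swap(3, 1)): offset=2, physical=[B,D,C,A,h], logical=[C,A,h,B,D]
After op 9 (replace(0, 'p')): offset=2, physical=[B,D,p,A,h], logical=[p,A,h,B,D]
After op 10 (rotate(-2)): offset=0, physical=[B,D,p,A,h], logical=[B,D,p,A,h]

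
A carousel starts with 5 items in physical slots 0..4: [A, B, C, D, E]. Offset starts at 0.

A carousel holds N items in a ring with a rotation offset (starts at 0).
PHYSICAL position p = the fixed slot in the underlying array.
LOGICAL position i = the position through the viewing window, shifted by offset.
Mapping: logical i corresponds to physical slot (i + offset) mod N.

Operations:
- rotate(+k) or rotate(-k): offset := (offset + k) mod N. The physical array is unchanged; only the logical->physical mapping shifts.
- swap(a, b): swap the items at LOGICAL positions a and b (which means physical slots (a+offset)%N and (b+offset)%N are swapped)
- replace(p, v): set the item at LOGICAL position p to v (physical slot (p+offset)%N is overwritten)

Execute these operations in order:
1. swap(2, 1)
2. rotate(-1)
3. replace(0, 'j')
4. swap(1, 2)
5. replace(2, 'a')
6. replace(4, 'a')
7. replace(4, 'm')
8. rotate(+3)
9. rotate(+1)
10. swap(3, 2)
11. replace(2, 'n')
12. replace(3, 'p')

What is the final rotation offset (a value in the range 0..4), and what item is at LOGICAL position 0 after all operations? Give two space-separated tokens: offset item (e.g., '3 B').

After op 1 (swap(2, 1)): offset=0, physical=[A,C,B,D,E], logical=[A,C,B,D,E]
After op 2 (rotate(-1)): offset=4, physical=[A,C,B,D,E], logical=[E,A,C,B,D]
After op 3 (replace(0, 'j')): offset=4, physical=[A,C,B,D,j], logical=[j,A,C,B,D]
After op 4 (swap(1, 2)): offset=4, physical=[C,A,B,D,j], logical=[j,C,A,B,D]
After op 5 (replace(2, 'a')): offset=4, physical=[C,a,B,D,j], logical=[j,C,a,B,D]
After op 6 (replace(4, 'a')): offset=4, physical=[C,a,B,a,j], logical=[j,C,a,B,a]
After op 7 (replace(4, 'm')): offset=4, physical=[C,a,B,m,j], logical=[j,C,a,B,m]
After op 8 (rotate(+3)): offset=2, physical=[C,a,B,m,j], logical=[B,m,j,C,a]
After op 9 (rotate(+1)): offset=3, physical=[C,a,B,m,j], logical=[m,j,C,a,B]
After op 10 (swap(3, 2)): offset=3, physical=[a,C,B,m,j], logical=[m,j,a,C,B]
After op 11 (replace(2, 'n')): offset=3, physical=[n,C,B,m,j], logical=[m,j,n,C,B]
After op 12 (replace(3, 'p')): offset=3, physical=[n,p,B,m,j], logical=[m,j,n,p,B]

Answer: 3 m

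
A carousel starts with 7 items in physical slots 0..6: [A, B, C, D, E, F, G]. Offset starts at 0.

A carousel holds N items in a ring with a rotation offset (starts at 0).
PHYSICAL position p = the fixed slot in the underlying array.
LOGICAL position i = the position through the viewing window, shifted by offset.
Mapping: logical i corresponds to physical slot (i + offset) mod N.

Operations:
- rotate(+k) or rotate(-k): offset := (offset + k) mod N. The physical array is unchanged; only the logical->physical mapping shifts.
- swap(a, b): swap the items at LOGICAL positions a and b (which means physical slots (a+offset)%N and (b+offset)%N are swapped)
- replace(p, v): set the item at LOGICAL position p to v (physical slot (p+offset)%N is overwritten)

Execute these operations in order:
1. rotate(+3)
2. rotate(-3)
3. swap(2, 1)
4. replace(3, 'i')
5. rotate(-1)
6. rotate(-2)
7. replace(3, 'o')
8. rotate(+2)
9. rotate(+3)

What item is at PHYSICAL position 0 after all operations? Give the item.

Answer: o

Derivation:
After op 1 (rotate(+3)): offset=3, physical=[A,B,C,D,E,F,G], logical=[D,E,F,G,A,B,C]
After op 2 (rotate(-3)): offset=0, physical=[A,B,C,D,E,F,G], logical=[A,B,C,D,E,F,G]
After op 3 (swap(2, 1)): offset=0, physical=[A,C,B,D,E,F,G], logical=[A,C,B,D,E,F,G]
After op 4 (replace(3, 'i')): offset=0, physical=[A,C,B,i,E,F,G], logical=[A,C,B,i,E,F,G]
After op 5 (rotate(-1)): offset=6, physical=[A,C,B,i,E,F,G], logical=[G,A,C,B,i,E,F]
After op 6 (rotate(-2)): offset=4, physical=[A,C,B,i,E,F,G], logical=[E,F,G,A,C,B,i]
After op 7 (replace(3, 'o')): offset=4, physical=[o,C,B,i,E,F,G], logical=[E,F,G,o,C,B,i]
After op 8 (rotate(+2)): offset=6, physical=[o,C,B,i,E,F,G], logical=[G,o,C,B,i,E,F]
After op 9 (rotate(+3)): offset=2, physical=[o,C,B,i,E,F,G], logical=[B,i,E,F,G,o,C]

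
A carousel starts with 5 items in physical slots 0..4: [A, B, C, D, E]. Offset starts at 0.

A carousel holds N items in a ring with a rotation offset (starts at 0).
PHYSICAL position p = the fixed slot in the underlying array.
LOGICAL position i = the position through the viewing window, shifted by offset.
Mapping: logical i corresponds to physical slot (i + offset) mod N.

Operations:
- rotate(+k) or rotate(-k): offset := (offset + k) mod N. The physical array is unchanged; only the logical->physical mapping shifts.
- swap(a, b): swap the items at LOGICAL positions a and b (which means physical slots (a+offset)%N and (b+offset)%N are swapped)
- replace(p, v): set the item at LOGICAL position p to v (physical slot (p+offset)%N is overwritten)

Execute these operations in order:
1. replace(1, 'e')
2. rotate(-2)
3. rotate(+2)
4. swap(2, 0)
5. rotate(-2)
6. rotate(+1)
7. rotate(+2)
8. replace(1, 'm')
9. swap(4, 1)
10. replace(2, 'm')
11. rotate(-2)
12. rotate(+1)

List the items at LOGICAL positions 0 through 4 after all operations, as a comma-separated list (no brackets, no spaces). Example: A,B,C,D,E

Answer: m,e,C,m,E

Derivation:
After op 1 (replace(1, 'e')): offset=0, physical=[A,e,C,D,E], logical=[A,e,C,D,E]
After op 2 (rotate(-2)): offset=3, physical=[A,e,C,D,E], logical=[D,E,A,e,C]
After op 3 (rotate(+2)): offset=0, physical=[A,e,C,D,E], logical=[A,e,C,D,E]
After op 4 (swap(2, 0)): offset=0, physical=[C,e,A,D,E], logical=[C,e,A,D,E]
After op 5 (rotate(-2)): offset=3, physical=[C,e,A,D,E], logical=[D,E,C,e,A]
After op 6 (rotate(+1)): offset=4, physical=[C,e,A,D,E], logical=[E,C,e,A,D]
After op 7 (rotate(+2)): offset=1, physical=[C,e,A,D,E], logical=[e,A,D,E,C]
After op 8 (replace(1, 'm')): offset=1, physical=[C,e,m,D,E], logical=[e,m,D,E,C]
After op 9 (swap(4, 1)): offset=1, physical=[m,e,C,D,E], logical=[e,C,D,E,m]
After op 10 (replace(2, 'm')): offset=1, physical=[m,e,C,m,E], logical=[e,C,m,E,m]
After op 11 (rotate(-2)): offset=4, physical=[m,e,C,m,E], logical=[E,m,e,C,m]
After op 12 (rotate(+1)): offset=0, physical=[m,e,C,m,E], logical=[m,e,C,m,E]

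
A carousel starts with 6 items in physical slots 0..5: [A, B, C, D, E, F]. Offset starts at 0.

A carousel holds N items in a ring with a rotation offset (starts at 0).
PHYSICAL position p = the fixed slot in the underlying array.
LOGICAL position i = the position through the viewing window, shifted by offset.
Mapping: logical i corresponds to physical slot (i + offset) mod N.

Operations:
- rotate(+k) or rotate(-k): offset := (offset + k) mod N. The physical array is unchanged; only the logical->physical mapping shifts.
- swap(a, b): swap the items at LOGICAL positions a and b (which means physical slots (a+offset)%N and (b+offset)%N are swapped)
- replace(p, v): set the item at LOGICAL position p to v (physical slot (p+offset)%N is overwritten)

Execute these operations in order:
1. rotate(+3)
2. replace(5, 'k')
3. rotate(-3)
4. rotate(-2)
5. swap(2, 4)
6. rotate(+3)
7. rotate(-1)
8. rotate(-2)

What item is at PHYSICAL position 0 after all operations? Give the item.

After op 1 (rotate(+3)): offset=3, physical=[A,B,C,D,E,F], logical=[D,E,F,A,B,C]
After op 2 (replace(5, 'k')): offset=3, physical=[A,B,k,D,E,F], logical=[D,E,F,A,B,k]
After op 3 (rotate(-3)): offset=0, physical=[A,B,k,D,E,F], logical=[A,B,k,D,E,F]
After op 4 (rotate(-2)): offset=4, physical=[A,B,k,D,E,F], logical=[E,F,A,B,k,D]
After op 5 (swap(2, 4)): offset=4, physical=[k,B,A,D,E,F], logical=[E,F,k,B,A,D]
After op 6 (rotate(+3)): offset=1, physical=[k,B,A,D,E,F], logical=[B,A,D,E,F,k]
After op 7 (rotate(-1)): offset=0, physical=[k,B,A,D,E,F], logical=[k,B,A,D,E,F]
After op 8 (rotate(-2)): offset=4, physical=[k,B,A,D,E,F], logical=[E,F,k,B,A,D]

Answer: k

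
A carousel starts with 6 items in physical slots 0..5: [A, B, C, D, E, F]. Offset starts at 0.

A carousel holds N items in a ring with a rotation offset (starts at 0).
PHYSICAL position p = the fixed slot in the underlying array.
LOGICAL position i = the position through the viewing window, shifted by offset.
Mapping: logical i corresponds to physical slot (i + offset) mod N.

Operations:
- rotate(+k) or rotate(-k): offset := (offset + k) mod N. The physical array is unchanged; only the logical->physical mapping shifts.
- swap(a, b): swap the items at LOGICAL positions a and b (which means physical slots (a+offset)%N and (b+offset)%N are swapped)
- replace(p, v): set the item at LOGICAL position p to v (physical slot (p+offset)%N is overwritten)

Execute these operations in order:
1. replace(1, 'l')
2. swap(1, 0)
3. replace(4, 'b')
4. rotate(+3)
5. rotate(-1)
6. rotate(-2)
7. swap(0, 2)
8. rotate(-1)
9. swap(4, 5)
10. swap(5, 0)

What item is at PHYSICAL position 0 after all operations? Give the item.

After op 1 (replace(1, 'l')): offset=0, physical=[A,l,C,D,E,F], logical=[A,l,C,D,E,F]
After op 2 (swap(1, 0)): offset=0, physical=[l,A,C,D,E,F], logical=[l,A,C,D,E,F]
After op 3 (replace(4, 'b')): offset=0, physical=[l,A,C,D,b,F], logical=[l,A,C,D,b,F]
After op 4 (rotate(+3)): offset=3, physical=[l,A,C,D,b,F], logical=[D,b,F,l,A,C]
After op 5 (rotate(-1)): offset=2, physical=[l,A,C,D,b,F], logical=[C,D,b,F,l,A]
After op 6 (rotate(-2)): offset=0, physical=[l,A,C,D,b,F], logical=[l,A,C,D,b,F]
After op 7 (swap(0, 2)): offset=0, physical=[C,A,l,D,b,F], logical=[C,A,l,D,b,F]
After op 8 (rotate(-1)): offset=5, physical=[C,A,l,D,b,F], logical=[F,C,A,l,D,b]
After op 9 (swap(4, 5)): offset=5, physical=[C,A,l,b,D,F], logical=[F,C,A,l,b,D]
After op 10 (swap(5, 0)): offset=5, physical=[C,A,l,b,F,D], logical=[D,C,A,l,b,F]

Answer: C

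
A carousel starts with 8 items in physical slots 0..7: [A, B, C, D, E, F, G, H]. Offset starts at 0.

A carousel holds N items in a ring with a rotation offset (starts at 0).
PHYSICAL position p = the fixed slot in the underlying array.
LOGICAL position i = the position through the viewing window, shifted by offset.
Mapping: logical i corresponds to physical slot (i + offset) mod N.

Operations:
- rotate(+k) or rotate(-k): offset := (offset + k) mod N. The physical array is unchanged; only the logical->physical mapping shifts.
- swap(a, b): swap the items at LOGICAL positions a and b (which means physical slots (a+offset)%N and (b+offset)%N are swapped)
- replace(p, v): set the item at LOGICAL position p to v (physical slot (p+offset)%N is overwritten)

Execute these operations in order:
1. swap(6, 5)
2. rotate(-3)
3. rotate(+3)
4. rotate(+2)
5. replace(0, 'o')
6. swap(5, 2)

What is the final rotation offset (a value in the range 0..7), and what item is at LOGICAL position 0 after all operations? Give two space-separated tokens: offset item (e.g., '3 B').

Answer: 2 o

Derivation:
After op 1 (swap(6, 5)): offset=0, physical=[A,B,C,D,E,G,F,H], logical=[A,B,C,D,E,G,F,H]
After op 2 (rotate(-3)): offset=5, physical=[A,B,C,D,E,G,F,H], logical=[G,F,H,A,B,C,D,E]
After op 3 (rotate(+3)): offset=0, physical=[A,B,C,D,E,G,F,H], logical=[A,B,C,D,E,G,F,H]
After op 4 (rotate(+2)): offset=2, physical=[A,B,C,D,E,G,F,H], logical=[C,D,E,G,F,H,A,B]
After op 5 (replace(0, 'o')): offset=2, physical=[A,B,o,D,E,G,F,H], logical=[o,D,E,G,F,H,A,B]
After op 6 (swap(5, 2)): offset=2, physical=[A,B,o,D,H,G,F,E], logical=[o,D,H,G,F,E,A,B]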